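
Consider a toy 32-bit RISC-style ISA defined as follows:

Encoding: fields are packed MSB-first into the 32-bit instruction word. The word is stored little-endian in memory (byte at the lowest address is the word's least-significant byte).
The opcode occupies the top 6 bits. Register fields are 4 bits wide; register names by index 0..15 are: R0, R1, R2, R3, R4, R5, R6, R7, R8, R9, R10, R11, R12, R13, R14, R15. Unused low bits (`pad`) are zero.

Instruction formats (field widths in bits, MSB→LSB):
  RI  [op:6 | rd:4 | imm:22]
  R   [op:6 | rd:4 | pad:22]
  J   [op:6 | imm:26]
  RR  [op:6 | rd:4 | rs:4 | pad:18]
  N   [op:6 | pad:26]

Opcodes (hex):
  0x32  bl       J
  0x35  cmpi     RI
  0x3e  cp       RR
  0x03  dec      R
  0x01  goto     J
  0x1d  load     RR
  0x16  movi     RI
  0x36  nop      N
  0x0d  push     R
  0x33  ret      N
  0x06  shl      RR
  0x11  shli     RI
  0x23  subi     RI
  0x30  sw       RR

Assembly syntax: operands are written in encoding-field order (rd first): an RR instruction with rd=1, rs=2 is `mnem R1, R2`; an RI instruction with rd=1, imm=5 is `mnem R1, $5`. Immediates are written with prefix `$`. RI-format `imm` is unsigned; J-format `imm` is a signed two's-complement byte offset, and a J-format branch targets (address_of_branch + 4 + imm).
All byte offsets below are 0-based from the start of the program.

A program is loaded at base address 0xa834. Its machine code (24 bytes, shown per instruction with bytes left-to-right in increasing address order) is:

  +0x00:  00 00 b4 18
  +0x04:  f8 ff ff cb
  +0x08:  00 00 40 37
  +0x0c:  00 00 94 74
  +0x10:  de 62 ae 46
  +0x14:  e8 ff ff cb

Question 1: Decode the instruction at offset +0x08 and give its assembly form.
@+08  little-endian(00 00 40 37) = 0x37400000
  opcode bits[31:26]=0xd: push/R
  [25:22] rd=13 = R13

push R13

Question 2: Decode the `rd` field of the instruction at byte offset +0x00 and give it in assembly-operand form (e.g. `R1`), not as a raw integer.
R2

+0x00: 00 00 b4 18 ⇒ word 0x18b40000 (little)
  op=0x18b40000>>26=0x6 ⇒ shl (RR)
  rd: (w>>22)&0xf=0x2 → R2
  rs: (w>>18)&0xf=0xd → R13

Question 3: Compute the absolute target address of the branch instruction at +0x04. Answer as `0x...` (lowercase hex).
+0x04: f8 ff ff cb ⇒ word 0xcbfffff8 (little)
  opcode bits[31:26]=0x32: bl/J
  [25:0] imm=67108856 (s26→-8) = $-8
  target = base 0xa834 + off 0x04 + 4 + imm -8 = 0xa834

0xa834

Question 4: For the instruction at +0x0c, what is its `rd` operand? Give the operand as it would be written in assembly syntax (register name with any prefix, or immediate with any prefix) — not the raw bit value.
R2

off 0x0c: read 00 00 94 74 as little → 0x74940000
  top 6b → 0x1d → load [RR]
  rd: (w>>22)&0xf=0x2 → R2
  rs: (w>>18)&0xf=0x5 → R5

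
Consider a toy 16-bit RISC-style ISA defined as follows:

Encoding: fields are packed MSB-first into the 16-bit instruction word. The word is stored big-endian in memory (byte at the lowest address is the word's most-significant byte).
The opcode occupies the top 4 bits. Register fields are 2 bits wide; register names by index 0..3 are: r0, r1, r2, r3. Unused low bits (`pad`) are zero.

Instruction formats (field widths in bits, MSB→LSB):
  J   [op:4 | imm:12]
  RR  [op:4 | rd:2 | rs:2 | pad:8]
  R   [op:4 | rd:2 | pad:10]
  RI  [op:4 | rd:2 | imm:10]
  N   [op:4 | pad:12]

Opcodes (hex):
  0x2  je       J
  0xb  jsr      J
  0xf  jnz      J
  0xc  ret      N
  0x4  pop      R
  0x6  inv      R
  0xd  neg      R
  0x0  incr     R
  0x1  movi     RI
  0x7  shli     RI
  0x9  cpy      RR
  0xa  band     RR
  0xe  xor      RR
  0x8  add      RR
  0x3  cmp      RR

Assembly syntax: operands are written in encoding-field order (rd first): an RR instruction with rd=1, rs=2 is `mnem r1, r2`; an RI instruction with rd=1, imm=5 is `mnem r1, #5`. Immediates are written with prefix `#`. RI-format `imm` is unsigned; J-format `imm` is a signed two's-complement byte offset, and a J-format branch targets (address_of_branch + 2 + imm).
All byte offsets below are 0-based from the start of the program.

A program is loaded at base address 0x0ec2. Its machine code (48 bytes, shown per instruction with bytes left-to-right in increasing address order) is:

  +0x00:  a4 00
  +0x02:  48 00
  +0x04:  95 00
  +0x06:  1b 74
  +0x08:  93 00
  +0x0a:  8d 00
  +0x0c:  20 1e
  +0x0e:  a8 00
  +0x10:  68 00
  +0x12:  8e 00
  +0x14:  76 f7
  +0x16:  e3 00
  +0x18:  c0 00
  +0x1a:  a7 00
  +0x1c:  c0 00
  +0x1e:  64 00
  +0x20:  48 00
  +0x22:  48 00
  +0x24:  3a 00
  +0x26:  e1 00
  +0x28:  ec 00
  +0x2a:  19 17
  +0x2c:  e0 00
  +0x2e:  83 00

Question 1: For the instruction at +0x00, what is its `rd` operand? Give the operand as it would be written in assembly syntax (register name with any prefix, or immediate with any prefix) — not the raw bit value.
r1

+0x00: a4 00 ⇒ word 0xa400 (big)
  top 4b → 0xa → band [RR]
  rd: (w>>10)&0x3=0x1 → r1
  rs: (w>>8)&0x3=0x0 → r0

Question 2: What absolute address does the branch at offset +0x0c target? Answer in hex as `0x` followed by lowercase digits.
off 0x0c: read 20 1e as big → 0x201e
  top 4b → 0x2 → je [J]
  imm: (w>>0)&0xfff=0x1e → #30
  target = base 0x0ec2 + off 0x0c + 2 + imm 30 = 0x0eee

0x0eee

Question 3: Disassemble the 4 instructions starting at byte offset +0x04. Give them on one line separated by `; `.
cpy r1, r1; movi r2, #884; cpy r0, r3; add r3, r1

+0x04: 95 00 ⇒ word 0x9500 (big)
  opcode bits[15:12]=0x9: cpy/RR
  rd@[11:10]=0x1 ⇒ r1
  rs@[9:8]=0x1 ⇒ r1
+0x06: 1b 74 ⇒ word 0x1b74 (big)
  opcode bits[15:12]=0x1: movi/RI
  rd@[11:10]=0x2 ⇒ r2
  imm@[9:0]=0x374 ⇒ #884
+0x08: 93 00 ⇒ word 0x9300 (big)
  opcode bits[15:12]=0x9: cpy/RR
  rd@[11:10]=0x0 ⇒ r0
  rs@[9:8]=0x3 ⇒ r3
+0x0a: 8d 00 ⇒ word 0x8d00 (big)
  opcode bits[15:12]=0x8: add/RR
  rd@[11:10]=0x3 ⇒ r3
  rs@[9:8]=0x1 ⇒ r1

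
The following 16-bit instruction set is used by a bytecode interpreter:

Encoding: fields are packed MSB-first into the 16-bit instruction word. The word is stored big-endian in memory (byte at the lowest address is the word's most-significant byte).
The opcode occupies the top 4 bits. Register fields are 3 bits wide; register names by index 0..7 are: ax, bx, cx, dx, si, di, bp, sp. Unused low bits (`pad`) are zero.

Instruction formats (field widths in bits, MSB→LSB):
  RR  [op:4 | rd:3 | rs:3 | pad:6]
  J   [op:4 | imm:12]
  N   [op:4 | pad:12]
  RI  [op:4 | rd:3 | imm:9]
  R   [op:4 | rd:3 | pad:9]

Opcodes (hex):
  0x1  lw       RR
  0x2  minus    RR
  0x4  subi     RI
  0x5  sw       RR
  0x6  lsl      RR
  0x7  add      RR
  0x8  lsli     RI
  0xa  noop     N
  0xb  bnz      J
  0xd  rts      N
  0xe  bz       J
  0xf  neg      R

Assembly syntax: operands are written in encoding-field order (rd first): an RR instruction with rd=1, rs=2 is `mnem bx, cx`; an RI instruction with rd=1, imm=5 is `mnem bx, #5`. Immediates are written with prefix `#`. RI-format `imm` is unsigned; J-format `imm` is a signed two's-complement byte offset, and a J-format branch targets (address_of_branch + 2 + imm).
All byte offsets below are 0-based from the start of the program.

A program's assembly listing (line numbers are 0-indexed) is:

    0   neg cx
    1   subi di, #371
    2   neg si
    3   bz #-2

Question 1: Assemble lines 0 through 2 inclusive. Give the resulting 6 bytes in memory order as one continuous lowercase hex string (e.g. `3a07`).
f4004b73f800

L0: neg op=0xf:4|rd=2:3|pad=0:9 ⇒ 0xf400 ⇒ big f4 00
L1: subi op=0x4:4|rd=5:3|imm=371:9 ⇒ 0x4b73 ⇒ big 4b 73
L2: neg op=0xf:4|rd=4:3|pad=0:9 ⇒ 0xf800 ⇒ big f8 00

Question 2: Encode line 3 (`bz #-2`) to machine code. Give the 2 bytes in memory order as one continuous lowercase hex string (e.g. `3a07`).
L3: bz op=0xe:4|imm=-2:12 ⇒ 0xeffe ⇒ big ef fe

effe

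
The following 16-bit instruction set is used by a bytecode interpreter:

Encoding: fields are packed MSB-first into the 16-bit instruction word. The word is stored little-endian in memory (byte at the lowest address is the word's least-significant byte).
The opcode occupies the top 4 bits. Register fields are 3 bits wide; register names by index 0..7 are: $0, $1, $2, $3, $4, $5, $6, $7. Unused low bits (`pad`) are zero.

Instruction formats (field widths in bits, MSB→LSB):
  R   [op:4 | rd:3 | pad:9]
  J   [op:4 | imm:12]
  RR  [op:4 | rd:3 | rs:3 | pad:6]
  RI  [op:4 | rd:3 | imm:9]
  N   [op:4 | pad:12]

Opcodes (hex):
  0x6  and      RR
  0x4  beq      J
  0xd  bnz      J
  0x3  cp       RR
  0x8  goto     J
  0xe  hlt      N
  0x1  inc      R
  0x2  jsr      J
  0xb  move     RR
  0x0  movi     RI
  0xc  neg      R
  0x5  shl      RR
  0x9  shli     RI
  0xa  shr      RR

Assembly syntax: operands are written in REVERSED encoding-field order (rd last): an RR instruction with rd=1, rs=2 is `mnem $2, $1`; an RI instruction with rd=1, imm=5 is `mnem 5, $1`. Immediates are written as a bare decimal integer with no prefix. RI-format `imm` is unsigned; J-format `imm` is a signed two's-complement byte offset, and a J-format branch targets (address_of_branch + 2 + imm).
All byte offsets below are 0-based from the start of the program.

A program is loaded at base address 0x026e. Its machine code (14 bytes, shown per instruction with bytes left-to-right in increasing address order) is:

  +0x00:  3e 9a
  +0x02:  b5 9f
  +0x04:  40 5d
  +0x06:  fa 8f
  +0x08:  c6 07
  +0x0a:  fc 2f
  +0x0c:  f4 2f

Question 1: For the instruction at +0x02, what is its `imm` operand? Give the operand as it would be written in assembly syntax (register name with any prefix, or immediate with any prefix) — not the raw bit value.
+0x02: b5 9f ⇒ word 0x9fb5 (little)
  op=0x9fb5>>12=0x9 ⇒ shli (RI)
  [11:9] rd=7 = $7
  [8:0] imm=437 = 437

437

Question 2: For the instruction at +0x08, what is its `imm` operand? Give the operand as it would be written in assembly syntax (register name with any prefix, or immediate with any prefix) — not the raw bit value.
@+08  little-endian(c6 07) = 0x07c6
  op=0x07c6>>12=0x0 ⇒ movi (RI)
  rd: (w>>9)&0x7=0x3 → $3
  imm: (w>>0)&0x1ff=0x1c6 → 454

454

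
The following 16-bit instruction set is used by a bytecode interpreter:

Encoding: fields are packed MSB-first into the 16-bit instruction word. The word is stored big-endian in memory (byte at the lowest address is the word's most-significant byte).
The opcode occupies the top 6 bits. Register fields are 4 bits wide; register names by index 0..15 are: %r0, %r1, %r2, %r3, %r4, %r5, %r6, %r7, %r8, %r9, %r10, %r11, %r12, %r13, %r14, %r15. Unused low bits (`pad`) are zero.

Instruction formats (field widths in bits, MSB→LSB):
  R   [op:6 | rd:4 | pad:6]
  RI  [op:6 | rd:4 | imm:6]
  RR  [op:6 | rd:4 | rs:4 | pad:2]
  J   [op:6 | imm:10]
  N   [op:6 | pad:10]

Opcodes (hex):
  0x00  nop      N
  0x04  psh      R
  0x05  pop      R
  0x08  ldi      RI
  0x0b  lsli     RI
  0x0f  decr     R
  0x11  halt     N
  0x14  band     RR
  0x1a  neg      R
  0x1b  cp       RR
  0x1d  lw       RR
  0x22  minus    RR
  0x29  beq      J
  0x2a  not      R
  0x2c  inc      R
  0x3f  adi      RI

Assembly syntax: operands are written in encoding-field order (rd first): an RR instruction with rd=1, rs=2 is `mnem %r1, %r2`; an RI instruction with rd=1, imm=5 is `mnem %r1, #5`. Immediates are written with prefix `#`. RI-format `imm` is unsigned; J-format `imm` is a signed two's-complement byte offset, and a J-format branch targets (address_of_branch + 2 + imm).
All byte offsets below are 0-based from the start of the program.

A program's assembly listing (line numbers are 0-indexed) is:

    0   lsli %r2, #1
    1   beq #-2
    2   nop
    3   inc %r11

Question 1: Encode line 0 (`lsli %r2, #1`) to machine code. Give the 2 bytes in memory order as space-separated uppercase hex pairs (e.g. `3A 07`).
2C 81

L0: lsli op=0xb:6|rd=2:4|imm=1:6 ⇒ 0x2c81 ⇒ big 2c 81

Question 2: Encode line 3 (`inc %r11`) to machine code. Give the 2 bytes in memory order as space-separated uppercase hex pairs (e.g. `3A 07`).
3. inc fields op=0x2c:6|rd=11:4|pad=0:6 → word b2c0h → b2 c0

B2 C0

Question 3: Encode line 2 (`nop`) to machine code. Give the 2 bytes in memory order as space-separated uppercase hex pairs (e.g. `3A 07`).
line 2 (nop): pack op=0x0:6|pad=0:10 = 0x0000; big→ 00 00

00 00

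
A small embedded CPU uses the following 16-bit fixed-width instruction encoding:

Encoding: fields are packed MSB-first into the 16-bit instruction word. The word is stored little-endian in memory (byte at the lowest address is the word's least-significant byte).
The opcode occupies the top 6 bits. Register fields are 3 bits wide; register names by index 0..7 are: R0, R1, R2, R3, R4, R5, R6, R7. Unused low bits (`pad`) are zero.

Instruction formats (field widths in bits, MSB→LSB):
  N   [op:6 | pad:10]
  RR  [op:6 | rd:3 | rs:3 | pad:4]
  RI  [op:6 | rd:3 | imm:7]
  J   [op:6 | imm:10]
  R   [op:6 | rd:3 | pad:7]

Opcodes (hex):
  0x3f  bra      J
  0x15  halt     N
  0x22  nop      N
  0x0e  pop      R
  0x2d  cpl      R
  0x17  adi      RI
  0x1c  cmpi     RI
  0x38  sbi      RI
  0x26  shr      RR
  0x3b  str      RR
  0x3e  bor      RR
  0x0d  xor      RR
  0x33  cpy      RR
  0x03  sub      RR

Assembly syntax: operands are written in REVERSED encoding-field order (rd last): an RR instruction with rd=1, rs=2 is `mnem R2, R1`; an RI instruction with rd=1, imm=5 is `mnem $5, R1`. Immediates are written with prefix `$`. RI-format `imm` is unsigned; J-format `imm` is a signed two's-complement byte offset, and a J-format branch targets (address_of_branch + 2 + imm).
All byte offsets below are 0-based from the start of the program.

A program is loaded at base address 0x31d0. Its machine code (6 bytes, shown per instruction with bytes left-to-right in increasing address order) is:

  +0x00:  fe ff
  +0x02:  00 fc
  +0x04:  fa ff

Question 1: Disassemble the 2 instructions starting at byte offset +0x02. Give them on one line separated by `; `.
@+02  little-endian(00 fc) = 0xfc00
  op=0xfc00>>10=0x3f ⇒ bra (J)
  [9:0] imm=0 = $0
@+04  little-endian(fa ff) = 0xfffa
  op=0xfffa>>10=0x3f ⇒ bra (J)
  [9:0] imm=1018 (s10→-6) = $-6

bra $0; bra $-6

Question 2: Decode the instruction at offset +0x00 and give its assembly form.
@+00  little-endian(fe ff) = 0xfffe
  op=0xfffe>>10=0x3f ⇒ bra (J)
  imm@[9:0]=0x3fe (s10→-2) ⇒ $-2

bra $-2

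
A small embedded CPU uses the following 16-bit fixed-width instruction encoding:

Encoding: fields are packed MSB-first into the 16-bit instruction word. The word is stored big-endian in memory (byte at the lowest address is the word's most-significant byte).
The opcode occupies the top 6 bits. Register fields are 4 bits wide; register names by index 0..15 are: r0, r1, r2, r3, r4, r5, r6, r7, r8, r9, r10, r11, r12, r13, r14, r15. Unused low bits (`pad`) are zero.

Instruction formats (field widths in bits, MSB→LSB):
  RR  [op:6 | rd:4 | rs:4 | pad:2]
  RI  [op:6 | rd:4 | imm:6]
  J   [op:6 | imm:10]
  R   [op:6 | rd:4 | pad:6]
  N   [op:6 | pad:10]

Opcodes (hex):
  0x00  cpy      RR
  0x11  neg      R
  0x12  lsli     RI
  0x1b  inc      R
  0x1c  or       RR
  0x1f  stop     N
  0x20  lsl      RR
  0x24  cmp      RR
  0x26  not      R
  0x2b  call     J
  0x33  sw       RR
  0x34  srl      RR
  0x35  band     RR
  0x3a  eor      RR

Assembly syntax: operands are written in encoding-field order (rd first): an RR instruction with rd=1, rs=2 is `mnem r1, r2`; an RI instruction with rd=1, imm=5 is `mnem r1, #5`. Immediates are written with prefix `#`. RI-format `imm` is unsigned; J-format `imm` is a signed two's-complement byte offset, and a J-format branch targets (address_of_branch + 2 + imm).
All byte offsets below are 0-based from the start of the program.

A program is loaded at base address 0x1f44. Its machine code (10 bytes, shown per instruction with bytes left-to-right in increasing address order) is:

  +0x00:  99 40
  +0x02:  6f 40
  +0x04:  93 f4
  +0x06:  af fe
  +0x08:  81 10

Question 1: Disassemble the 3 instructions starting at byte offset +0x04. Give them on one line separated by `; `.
cmp r15, r13; call #-2; lsl r4, r4

off 0x04: read 93 f4 as big → 0x93f4
  top 6b → 0x24 → cmp [RR]
  [9:6] rd=15 = r15
  [5:2] rs=13 = r13
off 0x06: read af fe as big → 0xaffe
  top 6b → 0x2b → call [J]
  [9:0] imm=1022 (s10→-2) = #-2
off 0x08: read 81 10 as big → 0x8110
  top 6b → 0x20 → lsl [RR]
  [9:6] rd=4 = r4
  [5:2] rs=4 = r4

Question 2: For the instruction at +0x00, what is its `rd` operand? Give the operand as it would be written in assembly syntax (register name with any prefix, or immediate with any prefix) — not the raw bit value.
@+00  big-endian(99 40) = 0x9940
  op=0x9940>>10=0x26 ⇒ not (R)
  [9:6] rd=5 = r5

r5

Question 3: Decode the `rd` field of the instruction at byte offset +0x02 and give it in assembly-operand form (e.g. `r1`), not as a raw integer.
[02] 6f 40 → 0x6f40
  opcode bits[15:10]=0x1b: inc/R
  [9:6] rd=13 = r13

r13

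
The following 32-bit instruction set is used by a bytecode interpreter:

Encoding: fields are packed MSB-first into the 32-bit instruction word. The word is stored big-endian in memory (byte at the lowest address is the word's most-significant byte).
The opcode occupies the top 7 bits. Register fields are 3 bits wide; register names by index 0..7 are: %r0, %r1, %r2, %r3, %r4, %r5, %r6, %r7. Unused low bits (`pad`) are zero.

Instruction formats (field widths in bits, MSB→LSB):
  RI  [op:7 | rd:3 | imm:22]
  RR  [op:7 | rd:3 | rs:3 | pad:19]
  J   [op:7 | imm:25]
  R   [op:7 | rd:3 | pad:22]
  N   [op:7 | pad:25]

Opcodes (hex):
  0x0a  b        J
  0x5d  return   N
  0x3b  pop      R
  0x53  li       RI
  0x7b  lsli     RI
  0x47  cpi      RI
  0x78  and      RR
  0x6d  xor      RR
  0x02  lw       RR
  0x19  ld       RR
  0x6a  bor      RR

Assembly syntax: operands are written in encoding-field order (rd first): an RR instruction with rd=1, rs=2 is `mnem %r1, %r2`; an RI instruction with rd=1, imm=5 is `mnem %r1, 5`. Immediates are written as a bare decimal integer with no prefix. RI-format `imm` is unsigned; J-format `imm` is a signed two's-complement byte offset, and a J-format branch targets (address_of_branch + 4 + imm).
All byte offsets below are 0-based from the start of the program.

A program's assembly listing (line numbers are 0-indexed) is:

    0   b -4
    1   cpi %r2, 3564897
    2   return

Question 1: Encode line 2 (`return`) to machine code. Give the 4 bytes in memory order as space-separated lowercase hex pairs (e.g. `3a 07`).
ba 00 00 00

L2: return op=0x5d:7|pad=0:25 ⇒ 0xba000000 ⇒ big ba 00 00 00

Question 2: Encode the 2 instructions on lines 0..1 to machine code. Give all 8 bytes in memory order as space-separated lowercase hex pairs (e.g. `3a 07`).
0. b fields op=0xa:7|imm=-4:25 → word 15fffffch → 15 ff ff fc
1. cpi fields op=0x47:7|rd=2:3|imm=3564897:22 → word 8eb66561h → 8e b6 65 61

15 ff ff fc 8e b6 65 61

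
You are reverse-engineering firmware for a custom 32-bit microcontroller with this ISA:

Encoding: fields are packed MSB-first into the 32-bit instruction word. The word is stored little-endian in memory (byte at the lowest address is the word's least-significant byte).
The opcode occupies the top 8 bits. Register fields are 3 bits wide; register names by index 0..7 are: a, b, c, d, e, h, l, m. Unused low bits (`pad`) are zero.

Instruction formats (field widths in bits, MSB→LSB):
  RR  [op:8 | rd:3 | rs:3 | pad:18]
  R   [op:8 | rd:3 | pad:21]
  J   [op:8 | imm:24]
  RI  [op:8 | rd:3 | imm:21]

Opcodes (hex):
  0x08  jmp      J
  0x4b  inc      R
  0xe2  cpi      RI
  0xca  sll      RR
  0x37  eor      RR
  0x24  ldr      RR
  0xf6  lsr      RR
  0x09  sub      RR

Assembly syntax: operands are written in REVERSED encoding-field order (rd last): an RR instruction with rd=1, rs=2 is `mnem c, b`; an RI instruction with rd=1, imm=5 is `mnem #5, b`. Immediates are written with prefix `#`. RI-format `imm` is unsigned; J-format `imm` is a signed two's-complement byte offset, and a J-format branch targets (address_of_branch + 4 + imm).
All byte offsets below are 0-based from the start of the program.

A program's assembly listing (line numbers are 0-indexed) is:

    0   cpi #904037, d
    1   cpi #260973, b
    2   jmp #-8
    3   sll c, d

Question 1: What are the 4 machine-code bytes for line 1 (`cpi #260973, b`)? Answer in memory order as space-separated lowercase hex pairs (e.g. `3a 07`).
6d fb 23 e2

L1: cpi op=0xe2:8|rd=1:3|imm=260973:21 ⇒ 0xe223fb6d ⇒ little 6d fb 23 e2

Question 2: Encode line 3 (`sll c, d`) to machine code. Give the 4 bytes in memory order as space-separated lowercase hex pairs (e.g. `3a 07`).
line 3 (sll): pack op=0xca:8|rd=3:3|rs=2:3|pad=0:18 = 0xca680000; little→ 00 00 68 ca

00 00 68 ca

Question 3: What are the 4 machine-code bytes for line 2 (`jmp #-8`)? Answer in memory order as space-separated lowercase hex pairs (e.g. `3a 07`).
line 2 (jmp): pack op=0x8:8|imm=-8:24 = 0x08fffff8; little→ f8 ff ff 08

f8 ff ff 08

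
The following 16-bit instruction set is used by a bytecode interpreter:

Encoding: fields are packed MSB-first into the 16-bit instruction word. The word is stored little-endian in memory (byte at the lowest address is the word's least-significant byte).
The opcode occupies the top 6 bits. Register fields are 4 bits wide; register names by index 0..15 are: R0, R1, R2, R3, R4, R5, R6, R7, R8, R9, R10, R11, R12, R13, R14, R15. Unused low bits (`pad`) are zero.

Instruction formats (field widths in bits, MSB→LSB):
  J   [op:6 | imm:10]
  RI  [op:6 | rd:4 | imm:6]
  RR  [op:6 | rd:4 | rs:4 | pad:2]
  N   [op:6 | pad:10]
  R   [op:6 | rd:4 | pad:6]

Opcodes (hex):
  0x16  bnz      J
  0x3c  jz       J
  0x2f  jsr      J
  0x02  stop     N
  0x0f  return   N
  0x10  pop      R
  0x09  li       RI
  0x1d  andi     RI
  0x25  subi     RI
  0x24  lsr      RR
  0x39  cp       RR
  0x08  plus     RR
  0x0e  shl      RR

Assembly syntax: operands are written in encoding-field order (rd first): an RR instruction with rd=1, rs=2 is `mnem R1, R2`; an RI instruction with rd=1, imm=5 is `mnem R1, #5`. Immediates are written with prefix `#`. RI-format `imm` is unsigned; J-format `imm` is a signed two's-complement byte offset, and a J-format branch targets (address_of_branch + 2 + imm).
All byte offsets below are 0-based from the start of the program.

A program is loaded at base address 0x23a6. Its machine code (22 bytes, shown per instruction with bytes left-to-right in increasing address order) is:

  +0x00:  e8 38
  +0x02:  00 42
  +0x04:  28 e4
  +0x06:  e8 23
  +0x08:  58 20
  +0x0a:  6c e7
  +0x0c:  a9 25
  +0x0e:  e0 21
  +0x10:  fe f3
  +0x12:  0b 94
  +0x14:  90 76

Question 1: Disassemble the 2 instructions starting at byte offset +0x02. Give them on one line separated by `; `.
+0x02: 00 42 ⇒ word 0x4200 (little)
  op=0x4200>>10=0x10 ⇒ pop (R)
  rd@[9:6]=0x8 ⇒ R8
+0x04: 28 e4 ⇒ word 0xe428 (little)
  op=0xe428>>10=0x39 ⇒ cp (RR)
  rd@[9:6]=0x0 ⇒ R0
  rs@[5:2]=0xa ⇒ R10

pop R8; cp R0, R10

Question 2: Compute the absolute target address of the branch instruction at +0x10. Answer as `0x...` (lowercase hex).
+0x10: fe f3 ⇒ word 0xf3fe (little)
  op=0xf3fe>>10=0x3c ⇒ jz (J)
  imm: (w>>0)&0x3ff=0x3fe (s10→-2) → #-2
  target = base 0x23a6 + off 0x10 + 2 + imm -2 = 0x23b6

0x23b6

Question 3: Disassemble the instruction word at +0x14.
andi R10, #16

off 0x14: read 90 76 as little → 0x7690
  opcode bits[15:10]=0x1d: andi/RI
  rd@[9:6]=0xa ⇒ R10
  imm@[5:0]=0x10 ⇒ #16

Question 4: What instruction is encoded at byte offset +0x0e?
plus R7, R8

@+0e  little-endian(e0 21) = 0x21e0
  top 6b → 0x8 → plus [RR]
  rd: (w>>6)&0xf=0x7 → R7
  rs: (w>>2)&0xf=0x8 → R8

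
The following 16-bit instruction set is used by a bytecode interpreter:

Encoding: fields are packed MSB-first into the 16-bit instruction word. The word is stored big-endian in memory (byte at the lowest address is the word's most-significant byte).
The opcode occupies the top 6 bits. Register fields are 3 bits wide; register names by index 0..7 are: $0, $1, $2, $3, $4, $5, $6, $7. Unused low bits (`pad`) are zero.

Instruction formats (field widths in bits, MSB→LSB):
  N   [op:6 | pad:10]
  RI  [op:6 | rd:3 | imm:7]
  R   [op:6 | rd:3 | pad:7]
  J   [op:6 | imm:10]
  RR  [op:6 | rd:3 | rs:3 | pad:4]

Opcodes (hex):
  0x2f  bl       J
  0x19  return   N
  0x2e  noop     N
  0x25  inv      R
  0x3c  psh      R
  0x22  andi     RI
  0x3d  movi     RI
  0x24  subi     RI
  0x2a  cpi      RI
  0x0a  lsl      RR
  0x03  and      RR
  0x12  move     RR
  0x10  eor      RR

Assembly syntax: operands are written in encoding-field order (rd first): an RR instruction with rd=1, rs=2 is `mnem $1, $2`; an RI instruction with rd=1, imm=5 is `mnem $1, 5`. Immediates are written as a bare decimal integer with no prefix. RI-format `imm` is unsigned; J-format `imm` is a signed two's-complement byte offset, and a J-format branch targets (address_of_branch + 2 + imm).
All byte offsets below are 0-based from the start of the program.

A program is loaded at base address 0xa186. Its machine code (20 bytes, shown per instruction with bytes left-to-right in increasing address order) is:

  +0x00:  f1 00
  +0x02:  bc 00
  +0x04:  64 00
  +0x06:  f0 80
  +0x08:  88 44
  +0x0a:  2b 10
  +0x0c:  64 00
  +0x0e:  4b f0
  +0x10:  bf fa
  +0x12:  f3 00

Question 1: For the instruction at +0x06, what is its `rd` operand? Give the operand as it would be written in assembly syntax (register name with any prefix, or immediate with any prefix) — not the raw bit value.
$1

+0x06: f0 80 ⇒ word 0xf080 (big)
  op=0xf080>>10=0x3c ⇒ psh (R)
  rd@[9:7]=0x1 ⇒ $1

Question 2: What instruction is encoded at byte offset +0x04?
off 0x04: read 64 00 as big → 0x6400
  top 6b → 0x19 → return [N]

return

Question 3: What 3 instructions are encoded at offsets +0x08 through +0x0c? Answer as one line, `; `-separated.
+0x08: 88 44 ⇒ word 0x8844 (big)
  top 6b → 0x22 → andi [RI]
  rd@[9:7]=0x0 ⇒ $0
  imm@[6:0]=0x44 ⇒ 68
+0x0a: 2b 10 ⇒ word 0x2b10 (big)
  top 6b → 0xa → lsl [RR]
  rd@[9:7]=0x6 ⇒ $6
  rs@[6:4]=0x1 ⇒ $1
+0x0c: 64 00 ⇒ word 0x6400 (big)
  top 6b → 0x19 → return [N]

andi $0, 68; lsl $6, $1; return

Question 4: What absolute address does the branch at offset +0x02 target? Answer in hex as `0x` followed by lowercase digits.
off 0x02: read bc 00 as big → 0xbc00
  opcode bits[15:10]=0x2f: bl/J
  imm: (w>>0)&0x3ff=0x0 → 0
  target = base 0xa186 + off 0x02 + 2 + imm 0 = 0xa18a

0xa18a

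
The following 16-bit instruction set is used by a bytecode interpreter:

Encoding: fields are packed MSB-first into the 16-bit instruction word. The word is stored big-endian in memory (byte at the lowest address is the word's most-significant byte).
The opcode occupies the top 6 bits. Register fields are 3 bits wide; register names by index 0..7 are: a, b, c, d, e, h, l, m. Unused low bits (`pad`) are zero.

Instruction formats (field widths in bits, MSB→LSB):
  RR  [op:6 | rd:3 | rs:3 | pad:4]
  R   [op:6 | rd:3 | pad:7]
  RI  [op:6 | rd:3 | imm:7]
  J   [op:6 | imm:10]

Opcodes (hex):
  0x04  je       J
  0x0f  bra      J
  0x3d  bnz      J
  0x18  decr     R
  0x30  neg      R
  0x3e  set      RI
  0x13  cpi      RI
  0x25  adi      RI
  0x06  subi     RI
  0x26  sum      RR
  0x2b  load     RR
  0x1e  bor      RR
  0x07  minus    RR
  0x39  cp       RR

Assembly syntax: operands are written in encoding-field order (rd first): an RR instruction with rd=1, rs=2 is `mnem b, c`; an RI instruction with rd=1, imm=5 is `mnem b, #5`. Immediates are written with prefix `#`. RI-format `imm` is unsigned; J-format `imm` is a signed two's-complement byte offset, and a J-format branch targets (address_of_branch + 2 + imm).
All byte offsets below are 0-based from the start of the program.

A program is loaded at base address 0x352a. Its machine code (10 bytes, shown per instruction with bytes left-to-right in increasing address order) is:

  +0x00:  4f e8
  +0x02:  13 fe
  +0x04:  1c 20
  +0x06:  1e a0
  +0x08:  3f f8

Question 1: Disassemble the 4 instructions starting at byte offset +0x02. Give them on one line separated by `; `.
je #-2; minus a, c; minus h, c; bra #-8

off 0x02: read 13 fe as big → 0x13fe
  op=0x13fe>>10=0x4 ⇒ je (J)
  imm@[9:0]=0x3fe (s10→-2) ⇒ #-2
off 0x04: read 1c 20 as big → 0x1c20
  op=0x1c20>>10=0x7 ⇒ minus (RR)
  rd@[9:7]=0x0 ⇒ a
  rs@[6:4]=0x2 ⇒ c
off 0x06: read 1e a0 as big → 0x1ea0
  op=0x1ea0>>10=0x7 ⇒ minus (RR)
  rd@[9:7]=0x5 ⇒ h
  rs@[6:4]=0x2 ⇒ c
off 0x08: read 3f f8 as big → 0x3ff8
  op=0x3ff8>>10=0xf ⇒ bra (J)
  imm@[9:0]=0x3f8 (s10→-8) ⇒ #-8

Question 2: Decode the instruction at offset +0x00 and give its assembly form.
cpi m, #104

off 0x00: read 4f e8 as big → 0x4fe8
  opcode bits[15:10]=0x13: cpi/RI
  rd: (w>>7)&0x7=0x7 → m
  imm: (w>>0)&0x7f=0x68 → #104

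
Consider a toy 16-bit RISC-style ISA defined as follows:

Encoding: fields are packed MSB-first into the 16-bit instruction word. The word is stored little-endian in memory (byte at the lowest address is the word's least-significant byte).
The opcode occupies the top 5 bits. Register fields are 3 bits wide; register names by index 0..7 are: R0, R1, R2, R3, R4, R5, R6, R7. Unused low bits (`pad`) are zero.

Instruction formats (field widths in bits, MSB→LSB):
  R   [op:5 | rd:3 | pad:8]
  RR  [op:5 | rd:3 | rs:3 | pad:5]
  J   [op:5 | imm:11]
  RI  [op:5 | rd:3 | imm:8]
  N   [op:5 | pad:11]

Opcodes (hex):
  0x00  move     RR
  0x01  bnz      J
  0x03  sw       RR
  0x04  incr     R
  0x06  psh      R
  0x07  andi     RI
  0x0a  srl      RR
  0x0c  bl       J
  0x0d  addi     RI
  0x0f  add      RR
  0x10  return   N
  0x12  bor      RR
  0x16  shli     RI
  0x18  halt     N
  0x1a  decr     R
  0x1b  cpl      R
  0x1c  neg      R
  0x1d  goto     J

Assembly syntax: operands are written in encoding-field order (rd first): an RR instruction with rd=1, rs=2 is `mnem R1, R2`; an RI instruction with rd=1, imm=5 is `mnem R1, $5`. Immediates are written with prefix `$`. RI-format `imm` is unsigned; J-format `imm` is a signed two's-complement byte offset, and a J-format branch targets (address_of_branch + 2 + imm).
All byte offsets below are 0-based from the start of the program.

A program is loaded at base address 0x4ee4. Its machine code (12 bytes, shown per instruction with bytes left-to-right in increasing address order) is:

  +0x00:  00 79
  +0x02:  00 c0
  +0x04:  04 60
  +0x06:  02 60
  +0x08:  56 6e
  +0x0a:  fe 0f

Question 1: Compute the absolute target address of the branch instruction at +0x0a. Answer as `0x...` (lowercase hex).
0x4eee

[0a] fe 0f → 0x0ffe
  op=0x0ffe>>11=0x1 ⇒ bnz (J)
  imm: (w>>0)&0x7ff=0x7fe (s11→-2) → $-2
  target = base 0x4ee4 + off 0x0a + 2 + imm -2 = 0x4eee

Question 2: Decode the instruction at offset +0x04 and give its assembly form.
[04] 04 60 → 0x6004
  top 5b → 0xc → bl [J]
  [10:0] imm=4 = $4

bl $4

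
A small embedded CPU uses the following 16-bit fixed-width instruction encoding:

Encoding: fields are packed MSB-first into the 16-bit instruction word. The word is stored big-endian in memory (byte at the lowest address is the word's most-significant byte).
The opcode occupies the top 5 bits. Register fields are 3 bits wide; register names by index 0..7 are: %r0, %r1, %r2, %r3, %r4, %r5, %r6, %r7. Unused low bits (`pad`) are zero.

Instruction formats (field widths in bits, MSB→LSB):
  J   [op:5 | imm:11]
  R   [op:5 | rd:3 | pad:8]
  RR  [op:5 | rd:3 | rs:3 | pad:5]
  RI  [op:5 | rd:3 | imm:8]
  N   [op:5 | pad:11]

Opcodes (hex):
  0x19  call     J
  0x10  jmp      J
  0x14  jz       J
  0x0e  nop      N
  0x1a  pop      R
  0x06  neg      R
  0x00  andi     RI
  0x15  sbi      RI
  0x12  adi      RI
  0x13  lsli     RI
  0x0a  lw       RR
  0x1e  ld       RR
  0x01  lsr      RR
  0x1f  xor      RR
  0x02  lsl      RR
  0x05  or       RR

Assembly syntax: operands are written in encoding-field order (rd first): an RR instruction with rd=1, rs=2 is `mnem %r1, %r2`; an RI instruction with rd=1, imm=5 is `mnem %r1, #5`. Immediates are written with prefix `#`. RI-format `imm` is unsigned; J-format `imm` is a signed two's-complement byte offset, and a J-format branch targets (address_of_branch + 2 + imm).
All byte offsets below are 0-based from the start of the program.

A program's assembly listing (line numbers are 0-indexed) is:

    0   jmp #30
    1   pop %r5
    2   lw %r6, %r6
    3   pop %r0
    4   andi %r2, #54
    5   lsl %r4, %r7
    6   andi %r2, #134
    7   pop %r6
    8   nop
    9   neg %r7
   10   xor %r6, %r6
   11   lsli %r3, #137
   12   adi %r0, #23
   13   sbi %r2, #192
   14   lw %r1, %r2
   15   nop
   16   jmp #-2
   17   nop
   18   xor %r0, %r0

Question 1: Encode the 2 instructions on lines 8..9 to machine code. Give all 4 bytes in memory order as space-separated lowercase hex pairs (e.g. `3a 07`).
70 00 37 00

L8: nop op=0xe:5|pad=0:11 ⇒ 0x7000 ⇒ big 70 00
L9: neg op=0x6:5|rd=7:3|pad=0:8 ⇒ 0x3700 ⇒ big 37 00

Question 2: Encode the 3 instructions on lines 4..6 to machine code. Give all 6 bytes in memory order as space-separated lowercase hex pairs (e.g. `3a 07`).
02 36 14 e0 02 86

L4: andi op=0x0:5|rd=2:3|imm=54:8 ⇒ 0x0236 ⇒ big 02 36
L5: lsl op=0x2:5|rd=4:3|rs=7:3|pad=0:5 ⇒ 0x14e0 ⇒ big 14 e0
L6: andi op=0x0:5|rd=2:3|imm=134:8 ⇒ 0x0286 ⇒ big 02 86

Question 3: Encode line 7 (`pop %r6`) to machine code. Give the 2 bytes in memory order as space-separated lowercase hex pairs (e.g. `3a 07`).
7. pop fields op=0x1a:5|rd=6:3|pad=0:8 → word d600h → d6 00

d6 00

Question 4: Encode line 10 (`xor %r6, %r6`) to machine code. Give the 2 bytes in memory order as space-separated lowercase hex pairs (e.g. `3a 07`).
fe c0

10. xor fields op=0x1f:5|rd=6:3|rs=6:3|pad=0:5 → word fec0h → fe c0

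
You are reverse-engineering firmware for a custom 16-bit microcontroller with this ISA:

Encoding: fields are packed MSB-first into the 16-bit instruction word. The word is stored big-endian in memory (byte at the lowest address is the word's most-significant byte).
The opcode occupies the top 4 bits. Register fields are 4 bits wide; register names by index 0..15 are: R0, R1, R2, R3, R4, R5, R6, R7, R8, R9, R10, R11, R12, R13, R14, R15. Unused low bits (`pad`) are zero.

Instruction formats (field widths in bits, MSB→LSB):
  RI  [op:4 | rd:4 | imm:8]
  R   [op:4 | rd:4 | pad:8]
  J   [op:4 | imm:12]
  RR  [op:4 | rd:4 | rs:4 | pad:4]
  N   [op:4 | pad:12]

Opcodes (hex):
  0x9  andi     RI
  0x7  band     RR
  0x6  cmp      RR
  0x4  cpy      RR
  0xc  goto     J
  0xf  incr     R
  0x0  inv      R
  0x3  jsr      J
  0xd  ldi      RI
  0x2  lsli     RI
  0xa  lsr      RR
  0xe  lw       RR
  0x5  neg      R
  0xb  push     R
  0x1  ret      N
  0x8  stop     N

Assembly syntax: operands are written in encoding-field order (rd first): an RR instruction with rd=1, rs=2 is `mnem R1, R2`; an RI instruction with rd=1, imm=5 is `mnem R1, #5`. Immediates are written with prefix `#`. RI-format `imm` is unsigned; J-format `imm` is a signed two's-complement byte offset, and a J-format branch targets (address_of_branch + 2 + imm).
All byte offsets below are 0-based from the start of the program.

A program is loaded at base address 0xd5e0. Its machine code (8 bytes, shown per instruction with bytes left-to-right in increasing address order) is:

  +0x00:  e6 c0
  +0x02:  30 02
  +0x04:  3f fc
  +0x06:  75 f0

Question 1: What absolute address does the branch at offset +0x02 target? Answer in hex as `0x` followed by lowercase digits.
off 0x02: read 30 02 as big → 0x3002
  op=0x3002>>12=0x3 ⇒ jsr (J)
  imm@[11:0]=0x2 ⇒ #2
  target = base 0xd5e0 + off 0x02 + 2 + imm 2 = 0xd5e6

0xd5e6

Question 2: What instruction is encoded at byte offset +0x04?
jsr #-4

@+04  big-endian(3f fc) = 0x3ffc
  opcode bits[15:12]=0x3: jsr/J
  [11:0] imm=4092 (s12→-4) = #-4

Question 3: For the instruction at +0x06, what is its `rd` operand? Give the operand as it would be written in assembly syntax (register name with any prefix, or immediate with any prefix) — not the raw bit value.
off 0x06: read 75 f0 as big → 0x75f0
  op=0x75f0>>12=0x7 ⇒ band (RR)
  rd: (w>>8)&0xf=0x5 → R5
  rs: (w>>4)&0xf=0xf → R15

R5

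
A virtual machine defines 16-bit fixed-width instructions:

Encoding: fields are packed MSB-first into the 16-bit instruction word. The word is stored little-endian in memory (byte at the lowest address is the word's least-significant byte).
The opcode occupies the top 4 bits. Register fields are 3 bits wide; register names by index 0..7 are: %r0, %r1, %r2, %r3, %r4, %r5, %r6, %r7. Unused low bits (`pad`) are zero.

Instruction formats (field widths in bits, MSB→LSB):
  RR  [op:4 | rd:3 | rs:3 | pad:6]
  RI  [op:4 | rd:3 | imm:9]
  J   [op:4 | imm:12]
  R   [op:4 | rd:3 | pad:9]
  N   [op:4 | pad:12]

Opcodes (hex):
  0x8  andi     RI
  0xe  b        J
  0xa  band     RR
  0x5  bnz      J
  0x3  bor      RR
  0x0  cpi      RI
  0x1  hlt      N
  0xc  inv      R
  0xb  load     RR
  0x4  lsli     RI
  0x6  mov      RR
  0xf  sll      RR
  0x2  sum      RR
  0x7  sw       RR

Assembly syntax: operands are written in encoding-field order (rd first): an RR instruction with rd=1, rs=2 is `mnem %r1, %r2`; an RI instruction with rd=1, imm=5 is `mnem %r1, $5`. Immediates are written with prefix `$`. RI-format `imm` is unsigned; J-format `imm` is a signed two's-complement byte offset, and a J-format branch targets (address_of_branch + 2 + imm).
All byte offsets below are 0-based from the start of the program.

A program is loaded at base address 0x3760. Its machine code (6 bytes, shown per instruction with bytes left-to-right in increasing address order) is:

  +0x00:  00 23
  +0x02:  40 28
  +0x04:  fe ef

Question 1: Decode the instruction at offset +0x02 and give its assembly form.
+0x02: 40 28 ⇒ word 0x2840 (little)
  opcode bits[15:12]=0x2: sum/RR
  rd@[11:9]=0x4 ⇒ %r4
  rs@[8:6]=0x1 ⇒ %r1

sum %r4, %r1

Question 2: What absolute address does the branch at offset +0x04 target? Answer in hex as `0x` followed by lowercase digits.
@+04  little-endian(fe ef) = 0xeffe
  top 4b → 0xe → b [J]
  imm@[11:0]=0xffe (s12→-2) ⇒ $-2
  target = base 0x3760 + off 0x04 + 2 + imm -2 = 0x3764

0x3764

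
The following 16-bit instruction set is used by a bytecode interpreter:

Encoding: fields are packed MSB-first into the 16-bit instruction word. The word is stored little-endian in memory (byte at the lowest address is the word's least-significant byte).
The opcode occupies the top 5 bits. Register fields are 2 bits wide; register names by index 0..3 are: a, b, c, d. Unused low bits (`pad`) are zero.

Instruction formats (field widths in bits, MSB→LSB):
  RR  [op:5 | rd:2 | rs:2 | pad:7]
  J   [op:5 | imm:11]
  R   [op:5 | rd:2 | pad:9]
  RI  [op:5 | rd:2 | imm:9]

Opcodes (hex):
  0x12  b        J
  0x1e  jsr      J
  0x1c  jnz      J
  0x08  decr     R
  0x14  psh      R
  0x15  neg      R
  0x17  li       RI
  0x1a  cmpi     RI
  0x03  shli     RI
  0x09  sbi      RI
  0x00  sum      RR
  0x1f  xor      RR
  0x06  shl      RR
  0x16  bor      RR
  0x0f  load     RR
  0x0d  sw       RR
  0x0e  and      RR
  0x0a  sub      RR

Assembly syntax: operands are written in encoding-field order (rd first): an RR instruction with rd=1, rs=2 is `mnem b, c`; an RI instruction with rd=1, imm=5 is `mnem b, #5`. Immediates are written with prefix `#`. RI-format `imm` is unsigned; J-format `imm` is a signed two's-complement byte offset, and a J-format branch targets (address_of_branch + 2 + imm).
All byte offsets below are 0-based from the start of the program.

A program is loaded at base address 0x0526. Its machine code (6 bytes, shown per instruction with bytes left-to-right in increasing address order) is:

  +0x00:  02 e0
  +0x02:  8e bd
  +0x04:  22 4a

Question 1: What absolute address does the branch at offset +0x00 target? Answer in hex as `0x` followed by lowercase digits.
@+00  little-endian(02 e0) = 0xe002
  op=0xe002>>11=0x1c ⇒ jnz (J)
  [10:0] imm=2 = #2
  target = base 0x0526 + off 0x00 + 2 + imm 2 = 0x052a

0x052a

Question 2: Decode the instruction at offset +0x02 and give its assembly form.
+0x02: 8e bd ⇒ word 0xbd8e (little)
  top 5b → 0x17 → li [RI]
  [10:9] rd=2 = c
  [8:0] imm=398 = #398

li c, #398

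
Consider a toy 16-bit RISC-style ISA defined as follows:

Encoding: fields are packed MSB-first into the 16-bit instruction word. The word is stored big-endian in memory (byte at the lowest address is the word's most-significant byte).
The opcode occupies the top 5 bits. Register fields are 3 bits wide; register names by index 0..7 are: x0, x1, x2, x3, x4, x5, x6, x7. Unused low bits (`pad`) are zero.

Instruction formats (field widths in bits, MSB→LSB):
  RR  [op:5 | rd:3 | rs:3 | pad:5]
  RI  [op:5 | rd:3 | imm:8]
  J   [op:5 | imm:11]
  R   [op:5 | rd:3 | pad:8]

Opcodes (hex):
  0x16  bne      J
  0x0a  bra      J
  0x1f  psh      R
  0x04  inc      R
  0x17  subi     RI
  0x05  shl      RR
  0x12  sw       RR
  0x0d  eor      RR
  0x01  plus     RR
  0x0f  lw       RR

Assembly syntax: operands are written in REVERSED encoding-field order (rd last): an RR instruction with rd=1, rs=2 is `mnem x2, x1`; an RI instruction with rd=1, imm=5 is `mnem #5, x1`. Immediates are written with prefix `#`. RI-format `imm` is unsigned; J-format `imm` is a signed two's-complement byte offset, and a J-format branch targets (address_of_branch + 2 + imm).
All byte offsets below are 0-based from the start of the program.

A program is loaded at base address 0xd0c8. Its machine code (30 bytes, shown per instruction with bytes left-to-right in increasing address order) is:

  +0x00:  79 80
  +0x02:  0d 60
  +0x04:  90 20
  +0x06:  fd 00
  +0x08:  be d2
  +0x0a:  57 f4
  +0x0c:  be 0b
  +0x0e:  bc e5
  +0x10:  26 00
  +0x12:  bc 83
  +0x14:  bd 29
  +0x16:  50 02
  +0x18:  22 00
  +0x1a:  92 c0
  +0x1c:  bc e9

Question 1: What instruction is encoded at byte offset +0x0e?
subi #229, x4

+0x0e: bc e5 ⇒ word 0xbce5 (big)
  op=0xbce5>>11=0x17 ⇒ subi (RI)
  rd: (w>>8)&0x7=0x4 → x4
  imm: (w>>0)&0xff=0xe5 → #229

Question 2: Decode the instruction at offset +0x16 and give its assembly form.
[16] 50 02 → 0x5002
  op=0x5002>>11=0xa ⇒ bra (J)
  [10:0] imm=2 = #2

bra #2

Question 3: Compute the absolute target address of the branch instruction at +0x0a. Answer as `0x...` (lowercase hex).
0xd0c8

off 0x0a: read 57 f4 as big → 0x57f4
  opcode bits[15:11]=0xa: bra/J
  imm@[10:0]=0x7f4 (s11→-12) ⇒ #-12
  target = base 0xd0c8 + off 0x0a + 2 + imm -12 = 0xd0c8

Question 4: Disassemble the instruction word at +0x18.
inc x2

@+18  big-endian(22 00) = 0x2200
  op=0x2200>>11=0x4 ⇒ inc (R)
  [10:8] rd=2 = x2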